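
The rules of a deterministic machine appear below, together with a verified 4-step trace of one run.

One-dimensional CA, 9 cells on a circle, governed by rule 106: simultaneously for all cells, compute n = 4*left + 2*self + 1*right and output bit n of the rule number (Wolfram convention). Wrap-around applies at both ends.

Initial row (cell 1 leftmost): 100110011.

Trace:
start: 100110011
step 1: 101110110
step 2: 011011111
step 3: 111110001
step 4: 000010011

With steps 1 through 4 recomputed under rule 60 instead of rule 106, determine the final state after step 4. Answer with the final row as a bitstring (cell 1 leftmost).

101000000

(re-executing steps 1..4 under rule 60; state before step 1: 100110011)
step 1: 010101010
step 2: 011111111
step 3: 110000000
step 4: 101000000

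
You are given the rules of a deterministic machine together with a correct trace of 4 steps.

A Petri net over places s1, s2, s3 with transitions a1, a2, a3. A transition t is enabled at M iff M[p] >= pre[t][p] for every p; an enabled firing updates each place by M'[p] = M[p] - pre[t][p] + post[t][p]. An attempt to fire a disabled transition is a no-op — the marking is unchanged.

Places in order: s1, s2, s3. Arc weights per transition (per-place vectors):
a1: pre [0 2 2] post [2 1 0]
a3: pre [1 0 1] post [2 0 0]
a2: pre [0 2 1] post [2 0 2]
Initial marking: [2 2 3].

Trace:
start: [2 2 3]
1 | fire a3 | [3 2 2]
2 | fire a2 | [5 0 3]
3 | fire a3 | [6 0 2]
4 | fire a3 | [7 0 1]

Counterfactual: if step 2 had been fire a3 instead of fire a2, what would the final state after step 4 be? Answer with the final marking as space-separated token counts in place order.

5 2 0

(re-executing from step 2 with the substitution; state before step 2: [3 2 2])
2 | fire a3 | [4 2 1]
3 | fire a3 | [5 2 0]
4 | fire a3 | [5 2 0]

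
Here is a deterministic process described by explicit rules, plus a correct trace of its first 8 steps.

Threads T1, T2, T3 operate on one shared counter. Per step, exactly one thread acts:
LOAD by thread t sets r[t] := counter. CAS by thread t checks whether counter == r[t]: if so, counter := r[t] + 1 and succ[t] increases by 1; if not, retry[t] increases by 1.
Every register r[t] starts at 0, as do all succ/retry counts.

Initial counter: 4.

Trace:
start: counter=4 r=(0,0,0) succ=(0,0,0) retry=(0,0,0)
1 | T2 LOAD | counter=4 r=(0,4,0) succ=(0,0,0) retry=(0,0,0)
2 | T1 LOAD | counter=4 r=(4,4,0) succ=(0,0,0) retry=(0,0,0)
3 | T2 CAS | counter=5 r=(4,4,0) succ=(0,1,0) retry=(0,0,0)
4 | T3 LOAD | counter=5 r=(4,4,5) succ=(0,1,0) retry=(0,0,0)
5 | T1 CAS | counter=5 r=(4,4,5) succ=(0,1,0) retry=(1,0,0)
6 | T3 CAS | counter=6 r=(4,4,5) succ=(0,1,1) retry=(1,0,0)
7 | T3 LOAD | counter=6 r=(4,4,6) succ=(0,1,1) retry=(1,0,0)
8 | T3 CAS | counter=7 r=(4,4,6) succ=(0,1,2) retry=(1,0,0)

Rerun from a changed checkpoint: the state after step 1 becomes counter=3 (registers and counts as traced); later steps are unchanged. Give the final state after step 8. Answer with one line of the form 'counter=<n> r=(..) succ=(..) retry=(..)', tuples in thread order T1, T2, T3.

state after step 1 := counter=3 r=(0,4,0) succ=(0,0,0) retry=(0,0,0)
2 | T1 LOAD | counter=3 r=(3,4,0) succ=(0,0,0) retry=(0,0,0)
3 | T2 CAS | counter=3 r=(3,4,0) succ=(0,0,0) retry=(0,1,0)
4 | T3 LOAD | counter=3 r=(3,4,3) succ=(0,0,0) retry=(0,1,0)
5 | T1 CAS | counter=4 r=(3,4,3) succ=(1,0,0) retry=(0,1,0)
6 | T3 CAS | counter=4 r=(3,4,3) succ=(1,0,0) retry=(0,1,1)
7 | T3 LOAD | counter=4 r=(3,4,4) succ=(1,0,0) retry=(0,1,1)
8 | T3 CAS | counter=5 r=(3,4,4) succ=(1,0,1) retry=(0,1,1)

counter=5 r=(3,4,4) succ=(1,0,1) retry=(0,1,1)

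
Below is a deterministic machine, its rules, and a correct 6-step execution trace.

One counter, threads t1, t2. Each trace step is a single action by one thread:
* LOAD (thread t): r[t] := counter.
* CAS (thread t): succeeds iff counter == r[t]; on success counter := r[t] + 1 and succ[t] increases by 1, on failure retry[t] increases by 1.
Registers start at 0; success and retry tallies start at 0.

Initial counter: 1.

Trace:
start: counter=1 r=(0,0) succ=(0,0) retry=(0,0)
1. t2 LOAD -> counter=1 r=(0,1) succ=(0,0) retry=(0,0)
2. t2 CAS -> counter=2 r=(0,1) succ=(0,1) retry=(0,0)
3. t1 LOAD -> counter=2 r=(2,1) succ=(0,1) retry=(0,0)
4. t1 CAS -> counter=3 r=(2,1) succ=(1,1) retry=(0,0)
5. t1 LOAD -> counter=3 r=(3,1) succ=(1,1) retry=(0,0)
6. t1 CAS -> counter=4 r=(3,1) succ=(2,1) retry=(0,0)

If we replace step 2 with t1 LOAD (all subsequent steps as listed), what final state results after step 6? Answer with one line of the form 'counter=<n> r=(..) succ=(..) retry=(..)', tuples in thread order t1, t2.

counter=3 r=(2,1) succ=(2,0) retry=(0,0)

(re-executing from step 2 with the substitution; state before step 2: counter=1 r=(0,1) succ=(0,0) retry=(0,0))
2. t1 LOAD -> counter=1 r=(1,1) succ=(0,0) retry=(0,0)
3. t1 LOAD -> counter=1 r=(1,1) succ=(0,0) retry=(0,0)
4. t1 CAS -> counter=2 r=(1,1) succ=(1,0) retry=(0,0)
5. t1 LOAD -> counter=2 r=(2,1) succ=(1,0) retry=(0,0)
6. t1 CAS -> counter=3 r=(2,1) succ=(2,0) retry=(0,0)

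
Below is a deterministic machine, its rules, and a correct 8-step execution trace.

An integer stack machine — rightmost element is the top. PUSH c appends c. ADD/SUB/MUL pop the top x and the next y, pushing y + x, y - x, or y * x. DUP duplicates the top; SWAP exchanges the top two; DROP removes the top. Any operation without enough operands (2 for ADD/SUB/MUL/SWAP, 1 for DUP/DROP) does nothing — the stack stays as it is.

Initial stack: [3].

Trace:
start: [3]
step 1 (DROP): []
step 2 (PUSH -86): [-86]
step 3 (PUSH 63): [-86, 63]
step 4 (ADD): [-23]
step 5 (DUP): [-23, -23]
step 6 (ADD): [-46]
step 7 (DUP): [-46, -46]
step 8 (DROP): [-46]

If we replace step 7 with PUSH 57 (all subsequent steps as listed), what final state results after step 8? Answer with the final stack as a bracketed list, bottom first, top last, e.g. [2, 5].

(re-executing from step 7 with the substitution; state before step 7: [-46])
step 7 (PUSH 57): [-46, 57]
step 8 (DROP): [-46]

[-46]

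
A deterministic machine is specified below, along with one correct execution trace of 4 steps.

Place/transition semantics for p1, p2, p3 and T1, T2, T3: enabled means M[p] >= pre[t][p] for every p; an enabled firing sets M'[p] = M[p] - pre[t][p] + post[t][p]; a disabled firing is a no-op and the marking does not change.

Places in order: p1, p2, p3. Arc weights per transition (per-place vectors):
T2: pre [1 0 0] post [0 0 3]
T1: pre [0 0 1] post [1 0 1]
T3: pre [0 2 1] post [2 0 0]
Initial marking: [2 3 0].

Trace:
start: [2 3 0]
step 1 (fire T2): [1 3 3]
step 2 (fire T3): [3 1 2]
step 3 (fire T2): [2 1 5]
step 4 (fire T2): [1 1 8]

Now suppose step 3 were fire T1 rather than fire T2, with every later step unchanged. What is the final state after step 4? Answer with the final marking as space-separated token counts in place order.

3 1 5

(re-executing from step 3 with the substitution; state before step 3: [3 1 2])
step 3 (fire T1): [4 1 2]
step 4 (fire T2): [3 1 5]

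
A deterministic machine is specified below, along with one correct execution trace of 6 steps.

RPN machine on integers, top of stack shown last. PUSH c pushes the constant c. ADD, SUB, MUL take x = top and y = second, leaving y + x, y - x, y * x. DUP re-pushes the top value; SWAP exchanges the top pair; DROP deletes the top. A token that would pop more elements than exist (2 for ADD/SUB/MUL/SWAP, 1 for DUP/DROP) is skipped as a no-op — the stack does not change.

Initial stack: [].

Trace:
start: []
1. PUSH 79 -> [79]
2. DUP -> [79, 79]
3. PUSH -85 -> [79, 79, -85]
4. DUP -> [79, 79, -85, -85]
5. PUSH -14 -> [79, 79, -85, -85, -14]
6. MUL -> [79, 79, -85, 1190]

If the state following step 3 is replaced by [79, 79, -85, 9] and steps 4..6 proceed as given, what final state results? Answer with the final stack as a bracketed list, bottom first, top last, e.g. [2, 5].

state after step 3 := [79, 79, -85, 9]
4. DUP -> [79, 79, -85, 9, 9]
5. PUSH -14 -> [79, 79, -85, 9, 9, -14]
6. MUL -> [79, 79, -85, 9, -126]

[79, 79, -85, 9, -126]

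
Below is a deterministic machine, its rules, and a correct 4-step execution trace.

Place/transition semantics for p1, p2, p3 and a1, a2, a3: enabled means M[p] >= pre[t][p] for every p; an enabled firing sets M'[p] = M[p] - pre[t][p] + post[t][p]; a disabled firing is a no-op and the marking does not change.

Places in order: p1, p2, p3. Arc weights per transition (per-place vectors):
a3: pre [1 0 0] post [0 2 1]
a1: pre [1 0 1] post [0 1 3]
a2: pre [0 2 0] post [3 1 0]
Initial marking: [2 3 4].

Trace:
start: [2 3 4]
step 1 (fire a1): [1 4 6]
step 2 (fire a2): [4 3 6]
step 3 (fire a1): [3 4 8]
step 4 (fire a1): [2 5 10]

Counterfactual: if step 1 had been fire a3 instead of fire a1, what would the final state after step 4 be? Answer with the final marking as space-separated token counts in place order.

2 6 9

(re-executing from step 1 with the substitution; state before step 1: [2 3 4])
step 1 (fire a3): [1 5 5]
step 2 (fire a2): [4 4 5]
step 3 (fire a1): [3 5 7]
step 4 (fire a1): [2 6 9]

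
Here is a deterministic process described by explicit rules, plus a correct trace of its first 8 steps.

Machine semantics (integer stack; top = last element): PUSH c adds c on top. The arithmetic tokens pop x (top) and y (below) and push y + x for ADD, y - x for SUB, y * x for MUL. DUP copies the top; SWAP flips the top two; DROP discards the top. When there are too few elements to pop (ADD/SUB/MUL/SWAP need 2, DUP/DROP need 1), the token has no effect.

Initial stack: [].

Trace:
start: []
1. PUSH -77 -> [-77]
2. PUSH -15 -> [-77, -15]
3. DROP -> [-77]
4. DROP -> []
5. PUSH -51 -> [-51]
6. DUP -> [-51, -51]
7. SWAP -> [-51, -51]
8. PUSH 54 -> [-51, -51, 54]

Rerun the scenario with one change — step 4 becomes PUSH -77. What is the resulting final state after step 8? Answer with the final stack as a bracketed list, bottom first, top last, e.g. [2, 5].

[-77, -77, -51, -51, 54]

(re-executing from step 4 with the substitution; state before step 4: [-77])
4. PUSH -77 -> [-77, -77]
5. PUSH -51 -> [-77, -77, -51]
6. DUP -> [-77, -77, -51, -51]
7. SWAP -> [-77, -77, -51, -51]
8. PUSH 54 -> [-77, -77, -51, -51, 54]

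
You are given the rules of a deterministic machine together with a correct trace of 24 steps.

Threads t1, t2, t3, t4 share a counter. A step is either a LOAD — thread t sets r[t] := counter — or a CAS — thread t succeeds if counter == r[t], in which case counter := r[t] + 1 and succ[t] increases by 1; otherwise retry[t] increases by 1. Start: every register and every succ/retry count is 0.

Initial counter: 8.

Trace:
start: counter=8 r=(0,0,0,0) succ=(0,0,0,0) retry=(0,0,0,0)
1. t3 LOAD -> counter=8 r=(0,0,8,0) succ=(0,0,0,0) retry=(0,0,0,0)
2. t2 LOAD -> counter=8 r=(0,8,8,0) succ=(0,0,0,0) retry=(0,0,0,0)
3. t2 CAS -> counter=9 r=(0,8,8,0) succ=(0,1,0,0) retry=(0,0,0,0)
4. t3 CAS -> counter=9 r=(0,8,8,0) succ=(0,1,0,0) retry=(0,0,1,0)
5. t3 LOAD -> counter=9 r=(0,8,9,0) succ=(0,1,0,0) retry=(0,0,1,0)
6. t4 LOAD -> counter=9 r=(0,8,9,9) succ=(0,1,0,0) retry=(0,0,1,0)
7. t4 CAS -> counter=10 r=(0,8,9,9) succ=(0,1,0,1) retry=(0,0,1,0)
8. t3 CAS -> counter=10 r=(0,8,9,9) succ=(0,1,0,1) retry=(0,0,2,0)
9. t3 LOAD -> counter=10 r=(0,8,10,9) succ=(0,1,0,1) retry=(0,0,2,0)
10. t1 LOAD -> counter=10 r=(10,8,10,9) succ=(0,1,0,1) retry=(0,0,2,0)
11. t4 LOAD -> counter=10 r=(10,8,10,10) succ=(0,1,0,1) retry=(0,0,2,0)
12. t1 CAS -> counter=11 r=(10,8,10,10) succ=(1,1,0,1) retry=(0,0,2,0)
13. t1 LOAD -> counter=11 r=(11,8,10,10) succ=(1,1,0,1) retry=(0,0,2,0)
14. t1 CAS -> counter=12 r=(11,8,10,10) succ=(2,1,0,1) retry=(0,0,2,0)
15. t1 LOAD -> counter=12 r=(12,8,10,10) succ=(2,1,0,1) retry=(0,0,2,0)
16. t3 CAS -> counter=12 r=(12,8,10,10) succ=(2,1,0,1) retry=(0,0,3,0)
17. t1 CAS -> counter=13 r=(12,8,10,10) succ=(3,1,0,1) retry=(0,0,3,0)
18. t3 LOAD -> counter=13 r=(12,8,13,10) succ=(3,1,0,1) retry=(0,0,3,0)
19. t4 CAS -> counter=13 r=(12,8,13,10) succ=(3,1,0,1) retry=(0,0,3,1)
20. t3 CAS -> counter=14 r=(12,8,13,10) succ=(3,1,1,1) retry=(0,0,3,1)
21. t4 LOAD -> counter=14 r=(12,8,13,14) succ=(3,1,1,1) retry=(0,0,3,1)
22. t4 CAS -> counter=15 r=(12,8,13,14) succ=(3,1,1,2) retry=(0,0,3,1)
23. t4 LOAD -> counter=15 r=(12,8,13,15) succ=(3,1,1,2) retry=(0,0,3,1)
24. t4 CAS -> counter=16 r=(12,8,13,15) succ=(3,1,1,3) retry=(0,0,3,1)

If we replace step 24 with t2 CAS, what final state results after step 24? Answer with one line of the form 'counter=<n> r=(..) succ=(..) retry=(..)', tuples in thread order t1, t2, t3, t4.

(re-executing from step 24 with the substitution; state before step 24: counter=15 r=(12,8,13,15) succ=(3,1,1,2) retry=(0,0,3,1))
24. t2 CAS -> counter=15 r=(12,8,13,15) succ=(3,1,1,2) retry=(0,1,3,1)

counter=15 r=(12,8,13,15) succ=(3,1,1,2) retry=(0,1,3,1)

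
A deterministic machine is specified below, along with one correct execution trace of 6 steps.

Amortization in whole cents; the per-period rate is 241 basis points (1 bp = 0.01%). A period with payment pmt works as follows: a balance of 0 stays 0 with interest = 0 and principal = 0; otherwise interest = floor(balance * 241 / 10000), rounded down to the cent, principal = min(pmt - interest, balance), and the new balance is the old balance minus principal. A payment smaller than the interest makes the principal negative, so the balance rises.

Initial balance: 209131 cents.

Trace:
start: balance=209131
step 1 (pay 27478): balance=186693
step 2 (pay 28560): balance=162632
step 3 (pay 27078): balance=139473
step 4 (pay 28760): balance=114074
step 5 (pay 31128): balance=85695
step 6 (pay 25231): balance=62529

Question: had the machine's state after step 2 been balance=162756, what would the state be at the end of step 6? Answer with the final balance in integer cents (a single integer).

state after step 2 := balance=162756
step 3 (pay 27078): balance=139600
step 4 (pay 28760): balance=114204
step 5 (pay 31128): balance=85828
step 6 (pay 25231): balance=62665

62665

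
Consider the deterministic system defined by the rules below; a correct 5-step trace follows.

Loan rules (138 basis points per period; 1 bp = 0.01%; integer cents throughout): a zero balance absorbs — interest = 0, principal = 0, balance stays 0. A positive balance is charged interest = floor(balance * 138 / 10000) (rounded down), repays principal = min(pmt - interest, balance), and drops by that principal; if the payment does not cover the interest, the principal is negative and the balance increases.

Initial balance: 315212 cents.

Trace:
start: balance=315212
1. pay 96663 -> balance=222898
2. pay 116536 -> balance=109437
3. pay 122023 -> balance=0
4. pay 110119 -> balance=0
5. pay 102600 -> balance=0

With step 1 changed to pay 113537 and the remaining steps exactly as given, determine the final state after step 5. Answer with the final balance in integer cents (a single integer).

(re-executing from step 1 with the substitution; state before step 1: balance=315212)
1. pay 113537 -> balance=206024
2. pay 116536 -> balance=92331
3. pay 122023 -> balance=0
4. pay 110119 -> balance=0
5. pay 102600 -> balance=0

0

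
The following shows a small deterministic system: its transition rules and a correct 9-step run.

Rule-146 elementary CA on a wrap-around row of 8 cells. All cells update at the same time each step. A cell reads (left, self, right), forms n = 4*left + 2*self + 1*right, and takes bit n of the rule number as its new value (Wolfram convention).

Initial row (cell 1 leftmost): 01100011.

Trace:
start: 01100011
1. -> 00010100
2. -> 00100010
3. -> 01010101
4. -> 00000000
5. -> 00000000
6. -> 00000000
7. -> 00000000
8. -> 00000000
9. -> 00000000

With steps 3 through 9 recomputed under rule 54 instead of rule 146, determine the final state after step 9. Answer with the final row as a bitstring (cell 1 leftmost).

(re-executing steps 3..9 under rule 54; state before step 3: 00100010)
3. -> 01110111
4. -> 10001000
5. -> 11011101
6. -> 00100010
7. -> 01110111
8. -> 10001000
9. -> 11011101

11011101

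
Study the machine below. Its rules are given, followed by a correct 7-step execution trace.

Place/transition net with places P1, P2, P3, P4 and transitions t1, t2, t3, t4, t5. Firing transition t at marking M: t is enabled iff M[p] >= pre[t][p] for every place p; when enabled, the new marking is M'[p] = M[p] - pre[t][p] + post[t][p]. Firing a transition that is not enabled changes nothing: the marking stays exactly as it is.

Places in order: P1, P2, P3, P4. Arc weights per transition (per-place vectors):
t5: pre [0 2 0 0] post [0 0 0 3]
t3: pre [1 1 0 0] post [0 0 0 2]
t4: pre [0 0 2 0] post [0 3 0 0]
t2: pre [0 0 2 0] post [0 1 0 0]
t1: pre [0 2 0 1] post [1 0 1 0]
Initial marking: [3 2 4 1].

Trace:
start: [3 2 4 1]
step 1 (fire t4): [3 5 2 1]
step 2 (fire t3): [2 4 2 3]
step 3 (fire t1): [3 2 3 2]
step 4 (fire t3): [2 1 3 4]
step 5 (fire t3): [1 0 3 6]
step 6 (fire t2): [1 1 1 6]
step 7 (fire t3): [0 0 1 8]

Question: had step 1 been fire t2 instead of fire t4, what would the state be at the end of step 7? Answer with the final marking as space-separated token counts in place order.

2 0 1 4

(re-executing from step 1 with the substitution; state before step 1: [3 2 4 1])
step 1 (fire t2): [3 3 2 1]
step 2 (fire t3): [2 2 2 3]
step 3 (fire t1): [3 0 3 2]
step 4 (fire t3): [3 0 3 2]
step 5 (fire t3): [3 0 3 2]
step 6 (fire t2): [3 1 1 2]
step 7 (fire t3): [2 0 1 4]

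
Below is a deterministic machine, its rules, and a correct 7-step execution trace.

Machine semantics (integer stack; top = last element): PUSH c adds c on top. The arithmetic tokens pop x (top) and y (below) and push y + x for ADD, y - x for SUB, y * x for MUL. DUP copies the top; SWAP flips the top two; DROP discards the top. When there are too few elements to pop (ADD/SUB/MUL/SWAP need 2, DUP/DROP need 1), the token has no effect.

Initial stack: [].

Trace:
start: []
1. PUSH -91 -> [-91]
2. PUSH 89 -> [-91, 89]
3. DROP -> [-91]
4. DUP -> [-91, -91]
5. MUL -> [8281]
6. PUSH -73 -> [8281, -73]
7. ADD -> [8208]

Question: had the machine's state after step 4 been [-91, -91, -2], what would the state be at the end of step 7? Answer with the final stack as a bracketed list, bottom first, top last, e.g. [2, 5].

state after step 4 := [-91, -91, -2]
5. MUL -> [-91, 182]
6. PUSH -73 -> [-91, 182, -73]
7. ADD -> [-91, 109]

[-91, 109]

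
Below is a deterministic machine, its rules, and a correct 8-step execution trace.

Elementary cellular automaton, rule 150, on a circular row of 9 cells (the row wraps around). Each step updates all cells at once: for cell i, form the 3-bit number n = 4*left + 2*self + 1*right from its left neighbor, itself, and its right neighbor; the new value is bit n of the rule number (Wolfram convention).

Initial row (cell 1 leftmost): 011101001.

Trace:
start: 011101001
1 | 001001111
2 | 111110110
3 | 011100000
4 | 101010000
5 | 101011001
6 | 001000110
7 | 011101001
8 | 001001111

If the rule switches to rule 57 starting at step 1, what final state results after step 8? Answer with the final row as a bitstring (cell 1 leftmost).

(re-executing steps 1..8 under rule 57; state before step 1: 011101001)
1 | 110010100
2 | 101001010
3 | 010100101
4 | 101010010
5 | 010101001
6 | 101010100
7 | 010101010
8 | 001010101

001010101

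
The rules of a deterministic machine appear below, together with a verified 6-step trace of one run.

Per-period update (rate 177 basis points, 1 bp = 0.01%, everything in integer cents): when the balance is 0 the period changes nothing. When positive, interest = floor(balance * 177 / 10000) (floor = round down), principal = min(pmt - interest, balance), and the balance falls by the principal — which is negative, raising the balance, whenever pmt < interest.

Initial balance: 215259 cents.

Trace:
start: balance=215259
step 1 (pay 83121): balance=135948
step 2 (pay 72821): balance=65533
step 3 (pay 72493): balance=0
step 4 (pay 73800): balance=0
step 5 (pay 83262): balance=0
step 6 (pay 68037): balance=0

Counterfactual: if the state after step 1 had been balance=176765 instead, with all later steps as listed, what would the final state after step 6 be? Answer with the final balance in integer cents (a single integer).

state after step 1 := balance=176765
step 2 (pay 72821): balance=107072
step 3 (pay 72493): balance=36474
step 4 (pay 73800): balance=0
step 5 (pay 83262): balance=0
step 6 (pay 68037): balance=0

0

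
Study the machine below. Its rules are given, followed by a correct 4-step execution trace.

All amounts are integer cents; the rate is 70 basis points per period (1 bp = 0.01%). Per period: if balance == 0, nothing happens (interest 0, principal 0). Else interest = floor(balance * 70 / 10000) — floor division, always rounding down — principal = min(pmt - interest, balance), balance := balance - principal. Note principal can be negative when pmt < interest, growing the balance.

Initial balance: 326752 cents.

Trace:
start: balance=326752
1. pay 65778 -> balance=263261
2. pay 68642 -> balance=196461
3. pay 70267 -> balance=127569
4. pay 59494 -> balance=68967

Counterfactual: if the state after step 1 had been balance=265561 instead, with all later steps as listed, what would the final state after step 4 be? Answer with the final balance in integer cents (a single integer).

71316

state after step 1 := balance=265561
2. pay 68642 -> balance=198777
3. pay 70267 -> balance=129901
4. pay 59494 -> balance=71316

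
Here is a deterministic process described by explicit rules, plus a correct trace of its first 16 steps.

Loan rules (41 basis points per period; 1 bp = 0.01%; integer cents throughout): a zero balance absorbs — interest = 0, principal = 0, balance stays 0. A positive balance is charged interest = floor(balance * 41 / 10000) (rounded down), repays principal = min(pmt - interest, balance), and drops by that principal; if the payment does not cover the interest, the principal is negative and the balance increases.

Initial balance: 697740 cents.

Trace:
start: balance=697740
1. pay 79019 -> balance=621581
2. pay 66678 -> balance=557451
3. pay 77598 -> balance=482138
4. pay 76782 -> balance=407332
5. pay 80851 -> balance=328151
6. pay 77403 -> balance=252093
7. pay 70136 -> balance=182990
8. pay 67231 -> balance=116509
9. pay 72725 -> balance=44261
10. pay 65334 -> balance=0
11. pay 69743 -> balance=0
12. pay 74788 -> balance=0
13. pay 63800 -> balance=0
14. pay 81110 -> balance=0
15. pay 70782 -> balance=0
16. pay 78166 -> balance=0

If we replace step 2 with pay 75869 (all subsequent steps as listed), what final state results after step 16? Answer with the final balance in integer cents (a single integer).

0

(re-executing from step 2 with the substitution; state before step 2: balance=621581)
2. pay 75869 -> balance=548260
3. pay 77598 -> balance=472909
4. pay 76782 -> balance=398065
5. pay 80851 -> balance=318846
6. pay 77403 -> balance=242750
7. pay 70136 -> balance=173609
8. pay 67231 -> balance=107089
9. pay 72725 -> balance=34803
10. pay 65334 -> balance=0
11. pay 69743 -> balance=0
12. pay 74788 -> balance=0
13. pay 63800 -> balance=0
14. pay 81110 -> balance=0
15. pay 70782 -> balance=0
16. pay 78166 -> balance=0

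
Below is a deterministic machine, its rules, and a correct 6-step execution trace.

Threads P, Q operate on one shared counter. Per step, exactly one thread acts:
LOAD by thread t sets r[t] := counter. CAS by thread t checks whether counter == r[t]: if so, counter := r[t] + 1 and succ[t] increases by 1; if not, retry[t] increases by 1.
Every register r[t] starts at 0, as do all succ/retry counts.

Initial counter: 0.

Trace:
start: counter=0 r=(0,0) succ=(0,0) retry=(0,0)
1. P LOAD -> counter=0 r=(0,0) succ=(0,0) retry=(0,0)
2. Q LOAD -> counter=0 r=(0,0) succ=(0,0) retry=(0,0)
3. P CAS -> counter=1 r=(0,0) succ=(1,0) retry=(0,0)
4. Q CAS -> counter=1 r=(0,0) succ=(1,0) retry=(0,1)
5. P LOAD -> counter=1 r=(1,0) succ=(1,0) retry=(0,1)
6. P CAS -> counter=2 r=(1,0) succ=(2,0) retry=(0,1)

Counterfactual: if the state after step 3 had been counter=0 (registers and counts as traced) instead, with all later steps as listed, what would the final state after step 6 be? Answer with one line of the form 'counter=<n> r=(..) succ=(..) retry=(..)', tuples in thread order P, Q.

state after step 3 := counter=0 r=(0,0) succ=(1,0) retry=(0,0)
4. Q CAS -> counter=1 r=(0,0) succ=(1,1) retry=(0,0)
5. P LOAD -> counter=1 r=(1,0) succ=(1,1) retry=(0,0)
6. P CAS -> counter=2 r=(1,0) succ=(2,1) retry=(0,0)

counter=2 r=(1,0) succ=(2,1) retry=(0,0)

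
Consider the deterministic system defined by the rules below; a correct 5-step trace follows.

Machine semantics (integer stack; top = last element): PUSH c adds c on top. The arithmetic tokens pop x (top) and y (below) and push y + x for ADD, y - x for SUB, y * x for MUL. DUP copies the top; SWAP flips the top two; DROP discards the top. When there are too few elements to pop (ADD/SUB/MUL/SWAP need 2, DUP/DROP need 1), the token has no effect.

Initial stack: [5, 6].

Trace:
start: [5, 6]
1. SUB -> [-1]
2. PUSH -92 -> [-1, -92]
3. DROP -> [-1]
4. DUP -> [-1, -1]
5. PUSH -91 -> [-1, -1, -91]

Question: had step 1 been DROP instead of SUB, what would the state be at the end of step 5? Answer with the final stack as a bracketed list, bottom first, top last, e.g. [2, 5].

(re-executing from step 1 with the substitution; state before step 1: [5, 6])
1. DROP -> [5]
2. PUSH -92 -> [5, -92]
3. DROP -> [5]
4. DUP -> [5, 5]
5. PUSH -91 -> [5, 5, -91]

[5, 5, -91]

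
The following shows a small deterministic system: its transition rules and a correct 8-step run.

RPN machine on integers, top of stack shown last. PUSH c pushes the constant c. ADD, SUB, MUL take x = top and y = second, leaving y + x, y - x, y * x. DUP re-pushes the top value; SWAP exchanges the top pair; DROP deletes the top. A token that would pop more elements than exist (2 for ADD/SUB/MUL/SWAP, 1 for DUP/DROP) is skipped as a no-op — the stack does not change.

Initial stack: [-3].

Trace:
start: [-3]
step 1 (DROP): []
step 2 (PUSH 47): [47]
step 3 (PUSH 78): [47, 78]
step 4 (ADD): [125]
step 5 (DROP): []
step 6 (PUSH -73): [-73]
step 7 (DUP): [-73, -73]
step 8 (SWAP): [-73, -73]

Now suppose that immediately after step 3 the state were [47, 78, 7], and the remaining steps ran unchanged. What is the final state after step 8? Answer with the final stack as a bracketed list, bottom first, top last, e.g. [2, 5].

state after step 3 := [47, 78, 7]
step 4 (ADD): [47, 85]
step 5 (DROP): [47]
step 6 (PUSH -73): [47, -73]
step 7 (DUP): [47, -73, -73]
step 8 (SWAP): [47, -73, -73]

[47, -73, -73]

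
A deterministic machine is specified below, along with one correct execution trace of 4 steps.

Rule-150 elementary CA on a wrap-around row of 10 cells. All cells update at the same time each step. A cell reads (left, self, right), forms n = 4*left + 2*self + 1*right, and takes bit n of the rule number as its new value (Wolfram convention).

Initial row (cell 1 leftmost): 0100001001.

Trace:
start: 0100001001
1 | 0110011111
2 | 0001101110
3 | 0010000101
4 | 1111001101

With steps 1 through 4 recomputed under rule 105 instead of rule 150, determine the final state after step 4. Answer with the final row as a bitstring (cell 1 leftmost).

(re-executing steps 1..4 under rule 105; state before step 1: 0100001001)
1 | 1001100000
2 | 0001101110
3 | 1101111010
4 | 1111001101

1111001101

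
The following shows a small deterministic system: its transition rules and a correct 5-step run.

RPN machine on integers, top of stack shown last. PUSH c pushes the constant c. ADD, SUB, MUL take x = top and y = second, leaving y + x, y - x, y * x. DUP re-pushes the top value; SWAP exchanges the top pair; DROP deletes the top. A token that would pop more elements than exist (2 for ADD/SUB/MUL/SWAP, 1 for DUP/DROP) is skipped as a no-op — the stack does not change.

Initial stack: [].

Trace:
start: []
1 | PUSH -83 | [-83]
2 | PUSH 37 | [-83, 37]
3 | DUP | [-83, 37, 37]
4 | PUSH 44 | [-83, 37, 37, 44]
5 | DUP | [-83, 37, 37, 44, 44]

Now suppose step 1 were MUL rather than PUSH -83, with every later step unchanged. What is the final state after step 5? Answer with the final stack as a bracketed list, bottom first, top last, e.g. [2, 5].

(re-executing from step 1 with the substitution; state before step 1: [])
1 | MUL | []
2 | PUSH 37 | [37]
3 | DUP | [37, 37]
4 | PUSH 44 | [37, 37, 44]
5 | DUP | [37, 37, 44, 44]

[37, 37, 44, 44]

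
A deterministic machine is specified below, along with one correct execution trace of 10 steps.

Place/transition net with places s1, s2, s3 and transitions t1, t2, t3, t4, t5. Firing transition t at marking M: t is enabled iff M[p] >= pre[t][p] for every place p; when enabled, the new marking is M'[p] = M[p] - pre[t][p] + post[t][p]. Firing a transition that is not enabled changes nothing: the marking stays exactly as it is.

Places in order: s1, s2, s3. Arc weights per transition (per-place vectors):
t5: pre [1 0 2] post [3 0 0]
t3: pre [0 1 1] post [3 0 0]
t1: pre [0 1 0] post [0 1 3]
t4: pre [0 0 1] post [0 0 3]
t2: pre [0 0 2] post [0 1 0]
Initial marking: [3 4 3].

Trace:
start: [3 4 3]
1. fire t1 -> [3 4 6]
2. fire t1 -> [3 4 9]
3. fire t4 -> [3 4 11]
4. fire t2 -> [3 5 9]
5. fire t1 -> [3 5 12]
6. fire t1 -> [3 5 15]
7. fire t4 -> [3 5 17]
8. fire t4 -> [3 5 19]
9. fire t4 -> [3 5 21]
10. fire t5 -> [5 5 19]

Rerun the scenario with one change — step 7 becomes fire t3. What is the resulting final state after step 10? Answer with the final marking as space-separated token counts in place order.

8 4 16

(re-executing from step 7 with the substitution; state before step 7: [3 5 15])
7. fire t3 -> [6 4 14]
8. fire t4 -> [6 4 16]
9. fire t4 -> [6 4 18]
10. fire t5 -> [8 4 16]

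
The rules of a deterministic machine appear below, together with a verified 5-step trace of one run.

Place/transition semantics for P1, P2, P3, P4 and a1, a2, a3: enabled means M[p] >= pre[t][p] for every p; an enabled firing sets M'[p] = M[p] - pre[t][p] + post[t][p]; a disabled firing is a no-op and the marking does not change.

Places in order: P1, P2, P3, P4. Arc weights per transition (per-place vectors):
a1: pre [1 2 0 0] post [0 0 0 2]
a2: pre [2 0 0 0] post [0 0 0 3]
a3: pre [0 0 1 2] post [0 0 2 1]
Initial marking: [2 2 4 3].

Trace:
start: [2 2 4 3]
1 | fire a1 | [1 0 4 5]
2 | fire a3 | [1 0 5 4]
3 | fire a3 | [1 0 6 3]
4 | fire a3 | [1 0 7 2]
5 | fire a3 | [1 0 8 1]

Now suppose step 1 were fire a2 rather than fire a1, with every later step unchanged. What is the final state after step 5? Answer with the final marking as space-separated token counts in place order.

(re-executing from step 1 with the substitution; state before step 1: [2 2 4 3])
1 | fire a2 | [0 2 4 6]
2 | fire a3 | [0 2 5 5]
3 | fire a3 | [0 2 6 4]
4 | fire a3 | [0 2 7 3]
5 | fire a3 | [0 2 8 2]

0 2 8 2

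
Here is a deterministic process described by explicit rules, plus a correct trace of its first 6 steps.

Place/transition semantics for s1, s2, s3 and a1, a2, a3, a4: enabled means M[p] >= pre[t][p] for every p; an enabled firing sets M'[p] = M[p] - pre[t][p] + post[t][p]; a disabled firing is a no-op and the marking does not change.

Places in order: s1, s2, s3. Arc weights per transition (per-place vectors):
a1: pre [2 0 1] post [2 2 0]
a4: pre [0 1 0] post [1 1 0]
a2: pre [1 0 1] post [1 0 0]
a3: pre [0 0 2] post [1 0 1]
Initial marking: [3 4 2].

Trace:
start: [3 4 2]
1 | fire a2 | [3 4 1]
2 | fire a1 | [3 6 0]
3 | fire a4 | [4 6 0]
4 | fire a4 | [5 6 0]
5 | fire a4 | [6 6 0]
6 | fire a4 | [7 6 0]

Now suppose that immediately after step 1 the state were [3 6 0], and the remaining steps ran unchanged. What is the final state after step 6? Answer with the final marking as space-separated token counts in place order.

7 6 0

state after step 1 := [3 6 0]
2 | fire a1 | [3 6 0]
3 | fire a4 | [4 6 0]
4 | fire a4 | [5 6 0]
5 | fire a4 | [6 6 0]
6 | fire a4 | [7 6 0]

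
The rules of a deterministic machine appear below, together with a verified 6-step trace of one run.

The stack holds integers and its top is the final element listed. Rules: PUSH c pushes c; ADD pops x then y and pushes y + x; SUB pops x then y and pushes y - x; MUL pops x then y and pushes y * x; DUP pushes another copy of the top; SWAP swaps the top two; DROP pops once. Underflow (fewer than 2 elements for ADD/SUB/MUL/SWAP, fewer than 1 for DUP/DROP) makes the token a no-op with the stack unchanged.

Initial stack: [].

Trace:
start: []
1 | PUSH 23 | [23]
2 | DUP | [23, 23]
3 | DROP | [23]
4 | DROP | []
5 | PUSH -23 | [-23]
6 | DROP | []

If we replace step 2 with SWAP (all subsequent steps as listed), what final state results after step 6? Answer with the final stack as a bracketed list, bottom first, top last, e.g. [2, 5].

[]

(re-executing from step 2 with the substitution; state before step 2: [23])
2 | SWAP | [23]
3 | DROP | []
4 | DROP | []
5 | PUSH -23 | [-23]
6 | DROP | []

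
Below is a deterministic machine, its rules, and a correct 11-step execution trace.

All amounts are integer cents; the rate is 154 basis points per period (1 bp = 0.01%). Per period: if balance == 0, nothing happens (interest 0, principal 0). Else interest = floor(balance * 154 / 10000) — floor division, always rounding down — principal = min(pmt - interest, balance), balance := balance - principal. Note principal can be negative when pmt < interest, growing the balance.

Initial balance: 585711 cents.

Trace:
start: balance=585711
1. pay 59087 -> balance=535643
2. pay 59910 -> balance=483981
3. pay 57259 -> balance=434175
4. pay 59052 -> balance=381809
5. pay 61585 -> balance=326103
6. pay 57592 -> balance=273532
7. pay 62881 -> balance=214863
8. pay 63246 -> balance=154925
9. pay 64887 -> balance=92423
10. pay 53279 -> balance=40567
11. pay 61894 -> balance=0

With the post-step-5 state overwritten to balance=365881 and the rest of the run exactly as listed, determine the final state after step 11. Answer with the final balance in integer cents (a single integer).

state after step 5 := balance=365881
6. pay 57592 -> balance=313923
7. pay 62881 -> balance=255876
8. pay 63246 -> balance=196570
9. pay 64887 -> balance=134710
10. pay 53279 -> balance=83505
11. pay 61894 -> balance=22896

22896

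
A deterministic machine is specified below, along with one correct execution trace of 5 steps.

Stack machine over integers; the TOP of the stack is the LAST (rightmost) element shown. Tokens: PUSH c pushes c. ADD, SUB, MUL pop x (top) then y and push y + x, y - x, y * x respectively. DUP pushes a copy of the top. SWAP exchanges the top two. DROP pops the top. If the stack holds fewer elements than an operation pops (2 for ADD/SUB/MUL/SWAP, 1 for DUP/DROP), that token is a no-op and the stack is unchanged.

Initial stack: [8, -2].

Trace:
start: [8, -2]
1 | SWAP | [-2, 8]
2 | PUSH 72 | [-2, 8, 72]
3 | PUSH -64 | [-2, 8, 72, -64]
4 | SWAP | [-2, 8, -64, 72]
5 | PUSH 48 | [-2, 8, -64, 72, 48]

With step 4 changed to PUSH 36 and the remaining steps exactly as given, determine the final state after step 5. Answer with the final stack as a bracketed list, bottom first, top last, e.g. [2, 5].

(re-executing from step 4 with the substitution; state before step 4: [-2, 8, 72, -64])
4 | PUSH 36 | [-2, 8, 72, -64, 36]
5 | PUSH 48 | [-2, 8, 72, -64, 36, 48]

[-2, 8, 72, -64, 36, 48]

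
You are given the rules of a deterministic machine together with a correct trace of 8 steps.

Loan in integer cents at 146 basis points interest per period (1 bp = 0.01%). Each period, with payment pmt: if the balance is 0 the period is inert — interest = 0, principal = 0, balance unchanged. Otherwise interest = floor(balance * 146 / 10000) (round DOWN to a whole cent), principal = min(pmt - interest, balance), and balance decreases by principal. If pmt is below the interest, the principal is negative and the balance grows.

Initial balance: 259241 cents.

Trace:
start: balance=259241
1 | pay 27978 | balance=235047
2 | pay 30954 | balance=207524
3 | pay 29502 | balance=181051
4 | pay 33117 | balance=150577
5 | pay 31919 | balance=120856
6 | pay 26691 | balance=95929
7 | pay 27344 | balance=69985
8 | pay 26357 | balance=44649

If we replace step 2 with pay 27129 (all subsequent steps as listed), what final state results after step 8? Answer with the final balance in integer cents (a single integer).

48821

(re-executing from step 2 with the substitution; state before step 2: balance=235047)
2 | pay 27129 | balance=211349
3 | pay 29502 | balance=184932
4 | pay 33117 | balance=154515
5 | pay 31919 | balance=124851
6 | pay 26691 | balance=99982
7 | pay 27344 | balance=74097
8 | pay 26357 | balance=48821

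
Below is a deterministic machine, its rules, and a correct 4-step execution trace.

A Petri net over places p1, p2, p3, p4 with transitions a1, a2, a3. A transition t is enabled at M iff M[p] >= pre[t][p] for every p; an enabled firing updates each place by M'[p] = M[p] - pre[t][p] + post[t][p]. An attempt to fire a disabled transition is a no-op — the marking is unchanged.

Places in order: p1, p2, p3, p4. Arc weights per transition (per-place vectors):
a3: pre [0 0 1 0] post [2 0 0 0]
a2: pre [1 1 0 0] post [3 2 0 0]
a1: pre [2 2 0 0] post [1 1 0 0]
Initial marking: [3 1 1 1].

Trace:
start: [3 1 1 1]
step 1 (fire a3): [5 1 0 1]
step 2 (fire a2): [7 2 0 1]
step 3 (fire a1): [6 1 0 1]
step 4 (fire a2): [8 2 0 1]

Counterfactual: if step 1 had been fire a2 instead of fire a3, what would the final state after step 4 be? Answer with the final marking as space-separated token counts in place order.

8 3 1 1

(re-executing from step 1 with the substitution; state before step 1: [3 1 1 1])
step 1 (fire a2): [5 2 1 1]
step 2 (fire a2): [7 3 1 1]
step 3 (fire a1): [6 2 1 1]
step 4 (fire a2): [8 3 1 1]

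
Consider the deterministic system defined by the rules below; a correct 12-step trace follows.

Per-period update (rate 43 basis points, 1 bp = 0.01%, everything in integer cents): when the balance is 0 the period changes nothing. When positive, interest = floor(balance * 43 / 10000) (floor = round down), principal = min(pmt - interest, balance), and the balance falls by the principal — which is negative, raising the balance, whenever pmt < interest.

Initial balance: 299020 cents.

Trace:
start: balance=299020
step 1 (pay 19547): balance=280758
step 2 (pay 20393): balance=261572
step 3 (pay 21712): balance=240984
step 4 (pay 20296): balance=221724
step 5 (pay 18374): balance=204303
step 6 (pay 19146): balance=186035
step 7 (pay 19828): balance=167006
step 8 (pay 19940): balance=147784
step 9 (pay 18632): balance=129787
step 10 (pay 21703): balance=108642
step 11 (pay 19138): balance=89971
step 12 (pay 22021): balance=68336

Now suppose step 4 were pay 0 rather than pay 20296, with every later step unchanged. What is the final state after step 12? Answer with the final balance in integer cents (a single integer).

89340

(re-executing from step 4 with the substitution; state before step 4: balance=240984)
step 4 (pay 0): balance=242020
step 5 (pay 18374): balance=224686
step 6 (pay 19146): balance=206506
step 7 (pay 19828): balance=187565
step 8 (pay 19940): balance=168431
step 9 (pay 18632): balance=150523
step 10 (pay 21703): balance=129467
step 11 (pay 19138): balance=110885
step 12 (pay 22021): balance=89340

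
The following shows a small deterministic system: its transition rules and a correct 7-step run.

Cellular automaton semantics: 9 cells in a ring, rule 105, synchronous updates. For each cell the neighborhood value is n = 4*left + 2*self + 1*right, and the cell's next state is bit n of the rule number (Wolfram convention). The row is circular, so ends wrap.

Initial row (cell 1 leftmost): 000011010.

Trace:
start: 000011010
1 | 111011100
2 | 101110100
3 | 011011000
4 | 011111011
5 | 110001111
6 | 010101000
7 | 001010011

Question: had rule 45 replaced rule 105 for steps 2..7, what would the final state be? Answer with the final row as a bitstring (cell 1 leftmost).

011100101

(re-executing steps 2..7 under rule 45; state before step 2: 111011100)
2 | 100110000
3 | 100100110
4 | 100100101
5 | 000100111
6 | 010100100
7 | 011100101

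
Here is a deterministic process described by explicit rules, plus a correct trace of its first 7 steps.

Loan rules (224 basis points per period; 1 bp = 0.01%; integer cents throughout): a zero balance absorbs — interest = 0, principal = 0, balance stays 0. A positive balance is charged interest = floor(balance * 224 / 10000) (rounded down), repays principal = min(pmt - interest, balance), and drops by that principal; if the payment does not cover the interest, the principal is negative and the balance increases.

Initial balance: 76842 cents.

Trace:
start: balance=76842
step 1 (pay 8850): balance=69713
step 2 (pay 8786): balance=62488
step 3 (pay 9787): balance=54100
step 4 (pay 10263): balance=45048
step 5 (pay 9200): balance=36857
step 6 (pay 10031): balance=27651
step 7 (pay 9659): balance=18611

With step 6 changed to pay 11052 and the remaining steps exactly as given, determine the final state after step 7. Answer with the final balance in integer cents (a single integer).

(re-executing from step 6 with the substitution; state before step 6: balance=36857)
step 6 (pay 11052): balance=26630
step 7 (pay 9659): balance=17567

17567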